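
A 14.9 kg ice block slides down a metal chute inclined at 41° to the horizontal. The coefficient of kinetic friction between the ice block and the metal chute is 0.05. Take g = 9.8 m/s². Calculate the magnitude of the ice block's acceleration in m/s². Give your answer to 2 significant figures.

6.1 m/s²

Resolving the weight along the incline: the component pulling the ice block down the slope is mg sin 41° = 14.9 × 9.8 × 0.6561 = 95.804 N, and the normal force is N = mg cos 41° = 14.9 × 9.8 × 0.7547 = 110.201 N.
Kinetic friction acts up the slope with magnitude f = μN = 0.05 × 110.201 = 5.510 N.
Net force along the incline is 95.804 − 5.510 = 90.294 N, so a = 90.294 / 14.9 = 6.0600 m/s².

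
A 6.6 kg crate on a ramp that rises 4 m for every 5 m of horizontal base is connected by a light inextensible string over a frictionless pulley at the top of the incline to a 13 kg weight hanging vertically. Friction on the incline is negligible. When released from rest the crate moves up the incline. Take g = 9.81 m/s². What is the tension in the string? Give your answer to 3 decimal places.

For the crate on the incline: the weight component along the slope is m₁g sin 38.66° = 6.6 × 9.81 × 0.6247 = 40.447 N and the normal force is N = m₁g cos 38.66° = 50.558 N.
Newton's second law for the crate (up-slope positive): T − 40.447 = 6.6 a. For the hanging weight (downward positive): 13 × 9.81 − T = 13 a.
Adding the two equations eliminates T: 87.083 = 19.6 a, so a = 4.4430 m/s².
Then from the hanging weight's equation, T = 13 × (9.81 − 4.4430) = 69.771 N.

69.771 N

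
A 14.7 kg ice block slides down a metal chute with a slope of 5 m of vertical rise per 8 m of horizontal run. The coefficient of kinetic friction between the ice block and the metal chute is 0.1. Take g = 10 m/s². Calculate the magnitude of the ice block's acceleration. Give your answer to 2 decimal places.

Resolving the weight along the incline: the component pulling the ice block down the slope is mg sin 32.01° = 14.7 × 10 × 0.5300 = 77.910 N, and the normal force is N = mg cos 32.01° = 14.7 × 10 × 0.8480 = 124.656 N.
Kinetic friction acts up the slope with magnitude f = μN = 0.1 × 124.656 = 12.466 N.
Net force along the incline is 77.910 − 12.466 = 65.444 N, so a = 65.444 / 14.7 = 4.4520 m/s².

4.45 m/s²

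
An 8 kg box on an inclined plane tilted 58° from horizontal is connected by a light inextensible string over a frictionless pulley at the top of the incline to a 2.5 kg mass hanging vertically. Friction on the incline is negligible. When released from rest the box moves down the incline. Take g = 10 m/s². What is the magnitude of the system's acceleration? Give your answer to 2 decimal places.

For the box on the incline: the weight component along the slope is m₁g sin 58° = 8 × 10 × 0.8480 = 67.840 N and the normal force is N = m₁g cos 58° = 42.394 N.
Newton's second law for the box (down-slope positive): 67.840 − T = 8 a. For the hanging mass (upward positive): T − 2.5 × 10 = 2.5 a.
Adding the two equations eliminates T: 42.840 = 10.5 a, so a = 4.0800 m/s².

4.08 m/s²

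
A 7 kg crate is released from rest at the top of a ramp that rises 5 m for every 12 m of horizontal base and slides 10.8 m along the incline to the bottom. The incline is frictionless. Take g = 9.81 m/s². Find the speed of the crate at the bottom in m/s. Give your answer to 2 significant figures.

9.0 m/s

The weight component along the incline is mg sin 22.62° = 26.412 N and the normal force is N = mg cos 22.62° = 63.388 N.
With no friction, a = g sin 22.62° = 3.7731 m/s².
Starting from rest over a distance of 10.8 m, v² = 2aL = 2 × 3.7731 × 10.8 = 81.4990, so v = 9.0277 m/s.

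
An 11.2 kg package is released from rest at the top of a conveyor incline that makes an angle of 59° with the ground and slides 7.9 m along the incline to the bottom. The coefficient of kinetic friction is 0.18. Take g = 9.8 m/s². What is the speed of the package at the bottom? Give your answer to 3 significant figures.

The weight component along the incline is mg sin 59° = 94.083 N and the normal force is N = mg cos 59° = 56.531 N.
Friction up the slope is f = μN = 0.18 × 56.531 = 10.176 N, so the net downslope force is 94.083 − 10.176 = 83.907 N and a = 83.907 / 11.2 = 7.4917 m/s².
Starting from rest over a distance of 7.9 m, v² = 2aL = 2 × 7.4917 × 7.9 = 118.3689, so v = 10.8797 m/s.

10.9 m/s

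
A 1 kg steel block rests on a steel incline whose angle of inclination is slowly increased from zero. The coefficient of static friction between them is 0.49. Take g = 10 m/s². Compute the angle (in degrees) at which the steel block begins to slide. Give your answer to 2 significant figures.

26°

At the threshold of sliding, static friction is at its maximum μ_s N and exactly balances the weight component along the incline: mg sin θ = μ_s mg cos θ.
Hence tan θ = μ_s = 0.49, so θ = arctan(0.49) = 26.1049°.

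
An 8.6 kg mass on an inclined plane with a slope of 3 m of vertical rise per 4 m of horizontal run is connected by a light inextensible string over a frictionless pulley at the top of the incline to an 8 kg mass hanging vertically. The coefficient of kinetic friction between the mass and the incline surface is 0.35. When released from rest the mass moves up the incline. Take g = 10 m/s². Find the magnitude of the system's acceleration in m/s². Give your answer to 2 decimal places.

0.26 m/s²

For the mass on the incline: the weight component along the slope is m₁g sin 36.87° = 8.6 × 10 × 0.6000 = 51.600 N and the normal force is N = m₁g cos 36.87° = 68.800 N.
Kinetic friction opposes the mass's motion up the incline: f = μN = 0.35 × 68.800 = 24.080 N acting down the slope.
Newton's second law for the mass (up-slope positive): T − 51.600 − 24.080 = 8.6 a. For the hanging mass (downward positive): 8 × 10 − T = 8 a.
Adding the two equations eliminates T: 4.320 = 16.6 a, so a = 0.2602 m/s².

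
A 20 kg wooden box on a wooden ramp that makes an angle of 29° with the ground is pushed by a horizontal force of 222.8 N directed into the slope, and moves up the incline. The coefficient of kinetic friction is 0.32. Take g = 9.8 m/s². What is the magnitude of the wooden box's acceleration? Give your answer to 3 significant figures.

The horizontal push has components F cos 29° = 222.8 × 0.8746 = 194.861 N up the incline and F sin 29° = 222.8 × 0.4848 = 108.013 N pressing into the surface.
The normal force is therefore N = mg cos 29° + F sin 29° = 171.422 + 108.013 = 279.435 N, and kinetic friction down the slope is μN = 0.32 × 279.435 = 89.419 N.
Along the incline: F cos 29° − mg sin 29° − μN = ma, so 194.861 − 95.021 − 89.419 = 20 a, giving a = 0.5210 m/s².

0.521 m/s²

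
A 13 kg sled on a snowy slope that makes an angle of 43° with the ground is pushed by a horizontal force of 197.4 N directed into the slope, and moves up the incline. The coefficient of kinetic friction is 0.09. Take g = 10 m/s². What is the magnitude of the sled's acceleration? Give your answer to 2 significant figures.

The horizontal push has components F cos 43° = 197.4 × 0.7314 = 144.378 N up the incline and F sin 43° = 197.4 × 0.6820 = 134.627 N pressing into the surface.
The normal force is therefore N = mg cos 43° + F sin 43° = 95.082 + 134.627 = 229.709 N, and kinetic friction down the slope is μN = 0.09 × 229.709 = 20.674 N.
Along the incline: F cos 43° − mg sin 43° − μN = ma, so 144.378 − 88.660 − 20.674 = 13 a, giving a = 2.6957 m/s².

2.7 m/s²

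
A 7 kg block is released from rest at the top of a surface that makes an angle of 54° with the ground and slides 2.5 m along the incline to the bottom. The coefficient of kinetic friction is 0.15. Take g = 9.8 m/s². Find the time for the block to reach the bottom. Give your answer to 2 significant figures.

0.84 s

The weight component along the incline is mg sin 54° = 55.499 N and the normal force is N = mg cos 54° = 40.322 N.
Friction up the slope is f = μN = 0.15 × 40.322 = 6.048 N, so the net downslope force is 55.499 − 6.048 = 49.451 N and a = 49.451 / 7 = 7.0644 m/s².
Starting from rest, L = ½at², so t = √(2L/a) = √(2 × 2.5 / 7.0644) = 0.8413 s.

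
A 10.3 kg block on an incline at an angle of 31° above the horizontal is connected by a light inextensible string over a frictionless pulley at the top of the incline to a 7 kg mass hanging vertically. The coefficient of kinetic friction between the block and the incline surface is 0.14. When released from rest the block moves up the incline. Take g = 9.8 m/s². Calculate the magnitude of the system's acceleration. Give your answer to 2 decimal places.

For the block on the incline: the weight component along the slope is m₁g sin 31° = 10.3 × 9.8 × 0.5150 = 51.984 N and the normal force is N = m₁g cos 31° = 86.522 N.
Kinetic friction opposes the block's motion up the incline: f = μN = 0.14 × 86.522 = 12.113 N acting down the slope.
Newton's second law for the block (up-slope positive): T − 51.984 − 12.113 = 10.3 a. For the hanging mass (downward positive): 7 × 9.8 − T = 7 a.
Adding the two equations eliminates T: 4.503 = 17.3 a, so a = 0.2603 m/s².

0.26 m/s²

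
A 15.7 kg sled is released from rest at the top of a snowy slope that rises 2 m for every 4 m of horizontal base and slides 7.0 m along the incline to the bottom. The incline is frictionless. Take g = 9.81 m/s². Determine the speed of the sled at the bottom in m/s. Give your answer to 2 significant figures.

The weight component along the incline is mg sin 26.57° = 68.878 N and the normal force is N = mg cos 26.57° = 137.757 N.
With no friction, a = g sin 26.57° = 4.3872 m/s².
Starting from rest over a distance of 7.0 m, v² = 2aL = 2 × 4.3872 × 7.0 = 61.4208, so v = 7.8371 m/s.

7.8 m/s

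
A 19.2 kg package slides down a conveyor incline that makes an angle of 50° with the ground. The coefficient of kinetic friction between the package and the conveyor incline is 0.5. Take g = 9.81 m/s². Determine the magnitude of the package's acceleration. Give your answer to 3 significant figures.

4.36 m/s²

Resolving the weight along the incline: the component pulling the package down the slope is mg sin 50° = 19.2 × 9.81 × 0.7660 = 144.278 N, and the normal force is N = mg cos 50° = 19.2 × 9.81 × 0.6428 = 121.073 N.
Kinetic friction acts up the slope with magnitude f = μN = 0.5 × 121.073 = 60.536 N.
Net force along the incline is 144.278 − 60.536 = 83.742 N, so a = 83.742 / 19.2 = 4.3616 m/s².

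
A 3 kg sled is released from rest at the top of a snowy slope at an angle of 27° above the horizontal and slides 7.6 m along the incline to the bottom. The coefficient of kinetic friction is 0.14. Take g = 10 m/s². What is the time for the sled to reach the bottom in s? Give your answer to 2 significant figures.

2.1 s

The weight component along the incline is mg sin 27° = 13.620 N and the normal force is N = mg cos 27° = 26.730 N.
Friction up the slope is f = μN = 0.14 × 26.730 = 3.742 N, so the net downslope force is 13.620 − 3.742 = 9.878 N and a = 9.878 / 3 = 3.2927 m/s².
Starting from rest, L = ½at², so t = √(2L/a) = √(2 × 7.6 / 3.2927) = 2.1486 s.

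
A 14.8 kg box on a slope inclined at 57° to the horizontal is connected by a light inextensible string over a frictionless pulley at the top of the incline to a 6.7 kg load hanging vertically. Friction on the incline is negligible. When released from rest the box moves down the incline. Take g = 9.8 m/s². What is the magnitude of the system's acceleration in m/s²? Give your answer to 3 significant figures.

2.60 m/s²

For the box on the incline: the weight component along the slope is m₁g sin 57° = 14.8 × 9.8 × 0.8387 = 121.645 N and the normal force is N = m₁g cos 57° = 78.994 N.
Newton's second law for the box (down-slope positive): 121.645 − T = 14.8 a. For the hanging load (upward positive): T − 6.7 × 9.8 = 6.7 a.
Adding the two equations eliminates T: 55.985 = 21.5 a, so a = 2.6040 m/s².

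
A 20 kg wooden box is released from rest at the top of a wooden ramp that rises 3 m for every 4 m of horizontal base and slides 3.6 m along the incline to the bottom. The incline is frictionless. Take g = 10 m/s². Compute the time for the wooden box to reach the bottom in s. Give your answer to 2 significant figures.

The weight component along the incline is mg sin 36.87° = 120.000 N and the normal force is N = mg cos 36.87° = 160.000 N.
With no friction, a = g sin 36.87° = 6.0000 m/s².
Starting from rest, L = ½at², so t = √(2L/a) = √(2 × 3.6 / 6.0000) = 1.0954 s.

1.1 s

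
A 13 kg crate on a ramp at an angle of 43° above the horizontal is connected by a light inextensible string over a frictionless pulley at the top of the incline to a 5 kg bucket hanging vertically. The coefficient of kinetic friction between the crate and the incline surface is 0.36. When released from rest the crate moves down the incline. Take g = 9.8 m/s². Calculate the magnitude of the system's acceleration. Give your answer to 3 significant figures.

0.241 m/s²

For the crate on the incline: the weight component along the slope is m₁g sin 43° = 13 × 9.8 × 0.6820 = 86.887 N and the normal force is N = m₁g cos 43° = 93.174 N.
Kinetic friction opposes the crate's motion down the incline: f = μN = 0.36 × 93.174 = 33.543 N acting up the slope.
Newton's second law for the crate (down-slope positive): 86.887 − 33.543 − T = 13 a. For the hanging bucket (upward positive): T − 5 × 9.8 = 5 a.
Adding the two equations eliminates T: 4.344 = 18 a, so a = 0.2413 m/s².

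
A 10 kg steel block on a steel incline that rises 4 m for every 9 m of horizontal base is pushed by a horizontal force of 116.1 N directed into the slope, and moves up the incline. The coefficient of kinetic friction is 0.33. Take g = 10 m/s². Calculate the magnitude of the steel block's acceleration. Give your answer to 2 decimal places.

The horizontal push has components F cos 23.96° = 116.1 × 0.9138 = 106.092 N up the incline and F sin 23.96° = 116.1 × 0.4061 = 47.148 N pressing into the surface.
The normal force is therefore N = mg cos 23.96° + F sin 23.96° = 91.380 + 47.148 = 138.528 N, and kinetic friction down the slope is μN = 0.33 × 138.528 = 45.714 N.
Along the incline: F cos 23.96° − mg sin 23.96° − μN = ma, so 106.092 − 40.610 − 45.714 = 10 a, giving a = 1.9768 m/s².

1.98 m/s²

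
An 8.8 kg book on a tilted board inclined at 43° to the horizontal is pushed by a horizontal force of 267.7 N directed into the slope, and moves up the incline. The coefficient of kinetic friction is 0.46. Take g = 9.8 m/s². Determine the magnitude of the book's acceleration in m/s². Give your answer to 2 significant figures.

2.7 m/s²

The horizontal push has components F cos 43° = 267.7 × 0.7314 = 195.796 N up the incline and F sin 43° = 267.7 × 0.6820 = 182.571 N pressing into the surface.
The normal force is therefore N = mg cos 43° + F sin 43° = 63.076 + 182.571 = 245.647 N, and kinetic friction down the slope is μN = 0.46 × 245.647 = 112.998 N.
Along the incline: F cos 43° − mg sin 43° − μN = ma, so 195.796 − 58.816 − 112.998 = 8.8 a, giving a = 2.7252 m/s².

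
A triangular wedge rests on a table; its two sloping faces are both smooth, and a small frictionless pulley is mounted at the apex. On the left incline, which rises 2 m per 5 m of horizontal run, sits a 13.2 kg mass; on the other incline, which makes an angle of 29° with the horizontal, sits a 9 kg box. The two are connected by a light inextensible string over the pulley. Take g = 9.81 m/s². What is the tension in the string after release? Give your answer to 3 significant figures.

44.9 N

Resolve each weight along its own incline: the 13.2 kg mass has component 13.2 × 9.81 × sin 21.80° = 48.092 N down its slope, and the 9 kg mass has 9 × 9.81 × sin 29° = 42.804 N down its slope.
The 13.2 kg side's 48.092 N exceeds the other side's 42.804 N, so that mass slides down and the 9 kg mass slides up. Taking that direction as positive, Newton's second law for the whole system gives 48.092 − 42.804 = (13.2 + 9) a, so a = 5.288 / 22.2 = 0.2382 m/s².
For the 9 kg mass (up-slope positive): T − 42.804 = 9 × 0.2382, so T = 44.948 N.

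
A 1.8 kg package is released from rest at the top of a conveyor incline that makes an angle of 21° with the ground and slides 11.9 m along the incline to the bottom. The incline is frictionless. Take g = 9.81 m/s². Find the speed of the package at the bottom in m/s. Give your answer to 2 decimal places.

The weight component along the incline is mg sin 21° = 6.328 N and the normal force is N = mg cos 21° = 16.485 N.
With no friction, a = g sin 21° = 3.5156 m/s².
Starting from rest over a distance of 11.9 m, v² = 2aL = 2 × 3.5156 × 11.9 = 83.6713, so v = 9.1472 m/s.

9.15 m/s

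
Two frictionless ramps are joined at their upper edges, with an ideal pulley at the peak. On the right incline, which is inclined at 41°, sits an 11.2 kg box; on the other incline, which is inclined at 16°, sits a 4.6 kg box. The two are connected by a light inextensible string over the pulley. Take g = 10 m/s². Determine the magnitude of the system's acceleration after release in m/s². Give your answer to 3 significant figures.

Resolve each weight along its own incline: the 11.2 kg mass has component 11.2 × 10 × sin 41° = 73.479 N down its slope, and the 4.6 kg mass has 4.6 × 10 × sin 16° = 12.679 N down its slope.
The 11.2 kg side's 73.479 N exceeds the other side's 12.679 N, so that mass slides down and the 4.6 kg mass slides up. Taking that direction as positive, Newton's second law for the whole system gives 73.479 − 12.679 = (11.2 + 4.6) a, so a = 60.800 / 15.8 = 3.8481 m/s².

3.85 m/s²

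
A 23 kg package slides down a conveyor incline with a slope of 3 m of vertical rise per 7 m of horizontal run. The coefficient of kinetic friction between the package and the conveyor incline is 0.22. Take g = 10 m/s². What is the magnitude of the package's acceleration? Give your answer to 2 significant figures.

Resolving the weight along the incline: the component pulling the package down the slope is mg sin 23.20° = 23 × 10 × 0.3939 = 90.597 N, and the normal force is N = mg cos 23.20° = 23 × 10 × 0.9191 = 211.393 N.
Kinetic friction acts up the slope with magnitude f = μN = 0.22 × 211.393 = 46.506 N.
Net force along the incline is 90.597 − 46.506 = 44.091 N, so a = 44.091 / 23 = 1.9170 m/s².

1.9 m/s²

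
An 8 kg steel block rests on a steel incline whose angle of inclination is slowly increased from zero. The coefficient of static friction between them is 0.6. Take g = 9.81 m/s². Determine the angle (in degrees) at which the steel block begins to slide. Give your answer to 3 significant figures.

At the threshold of sliding, static friction is at its maximum μ_s N and exactly balances the weight component along the incline: mg sin θ = μ_s mg cos θ.
Hence tan θ = μ_s = 0.6, so θ = arctan(0.6) = 30.9638°.

31.0°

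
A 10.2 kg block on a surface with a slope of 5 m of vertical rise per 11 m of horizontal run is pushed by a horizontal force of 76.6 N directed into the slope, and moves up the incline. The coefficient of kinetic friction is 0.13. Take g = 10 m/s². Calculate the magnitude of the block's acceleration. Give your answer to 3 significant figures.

The horizontal push has components F cos 24.44° = 76.6 × 0.9104 = 69.737 N up the incline and F sin 24.44° = 76.6 × 0.4138 = 31.697 N pressing into the surface.
The normal force is therefore N = mg cos 24.44° + F sin 24.44° = 92.861 + 31.697 = 124.558 N, and kinetic friction down the slope is μN = 0.13 × 124.558 = 16.193 N.
Along the incline: F cos 24.44° − mg sin 24.44° − μN = ma, so 69.737 − 42.208 − 16.193 = 10.2 a, giving a = 1.1114 m/s².

1.11 m/s²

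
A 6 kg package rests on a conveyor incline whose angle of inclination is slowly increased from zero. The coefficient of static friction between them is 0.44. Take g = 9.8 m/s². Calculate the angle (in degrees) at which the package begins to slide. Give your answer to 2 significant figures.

At the threshold of sliding, static friction is at its maximum μ_s N and exactly balances the weight component along the incline: mg sin θ = μ_s mg cos θ.
Hence tan θ = μ_s = 0.44, so θ = arctan(0.44) = 23.7495°.

24°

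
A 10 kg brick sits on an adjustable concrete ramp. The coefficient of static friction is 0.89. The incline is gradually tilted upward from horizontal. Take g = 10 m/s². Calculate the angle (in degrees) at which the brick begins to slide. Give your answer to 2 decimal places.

At the threshold of sliding, static friction is at its maximum μ_s N and exactly balances the weight component along the incline: mg sin θ = μ_s mg cos θ.
Hence tan θ = μ_s = 0.89, so θ = arctan(0.89) = 41.6691°.

41.67°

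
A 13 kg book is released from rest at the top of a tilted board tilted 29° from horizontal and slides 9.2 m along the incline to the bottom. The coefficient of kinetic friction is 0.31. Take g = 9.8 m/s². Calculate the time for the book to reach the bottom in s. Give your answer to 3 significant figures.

2.96 s

The weight component along the incline is mg sin 29° = 61.765 N and the normal force is N = mg cos 29° = 111.427 N.
Friction up the slope is f = μN = 0.31 × 111.427 = 34.542 N, so the net downslope force is 61.765 − 34.542 = 27.223 N and a = 27.223 / 13 = 2.0941 m/s².
Starting from rest, L = ½at², so t = √(2L/a) = √(2 × 9.2 / 2.0941) = 2.9642 s.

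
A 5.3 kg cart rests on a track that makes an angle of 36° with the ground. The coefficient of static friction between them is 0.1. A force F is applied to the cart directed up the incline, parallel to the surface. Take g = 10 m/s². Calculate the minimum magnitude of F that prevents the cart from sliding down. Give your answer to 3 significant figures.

The normal force is N = mg cos 36° = 42.878 N. With F at its minimum the cart is on the verge of sliding down, so static friction is at its maximum μ_s N = 0.1 × 42.878 = 4.288 N and acts up the slope.
Equilibrium along the incline: F + μ_s N = mg sin 36°, so F = 31.153 − 4.288 = 26.865 N.

26.9 N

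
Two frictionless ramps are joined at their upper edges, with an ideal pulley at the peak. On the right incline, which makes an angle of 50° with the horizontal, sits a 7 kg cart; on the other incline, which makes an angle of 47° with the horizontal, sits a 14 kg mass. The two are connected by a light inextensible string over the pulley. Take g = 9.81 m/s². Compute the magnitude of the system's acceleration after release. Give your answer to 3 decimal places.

Resolve each weight along its own incline: the 7 kg mass has component 7 × 9.81 × sin 50° = 52.604 N down its slope, and the 14 kg mass has 14 × 9.81 × sin 47° = 100.444 N down its slope.
The 14 kg side's 100.444 N exceeds the other side's 52.604 N, so that mass slides down and the 7 kg mass slides up. Taking that direction as positive, Newton's second law for the whole system gives 100.444 − 52.604 = (7 + 14) a, so a = 47.840 / 21 = 2.2781 m/s².

2.278 m/s²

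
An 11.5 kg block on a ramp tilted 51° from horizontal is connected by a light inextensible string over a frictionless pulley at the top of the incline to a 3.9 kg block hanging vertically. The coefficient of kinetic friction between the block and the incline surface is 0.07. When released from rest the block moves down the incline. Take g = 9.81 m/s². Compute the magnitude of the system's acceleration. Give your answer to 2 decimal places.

For the block on the incline: the weight component along the slope is m₁g sin 51° = 11.5 × 9.81 × 0.7771 = 87.669 N and the normal force is N = m₁g cos 51° = 70.997 N.
Kinetic friction opposes the block's motion down the incline: f = μN = 0.07 × 70.997 = 4.970 N acting up the slope.
Newton's second law for the block (down-slope positive): 87.669 − 4.970 − T = 11.5 a. For the hanging block (upward positive): T − 3.9 × 9.81 = 3.9 a.
Adding the two equations eliminates T: 44.440 = 15.4 a, so a = 2.8857 m/s².

2.89 m/s²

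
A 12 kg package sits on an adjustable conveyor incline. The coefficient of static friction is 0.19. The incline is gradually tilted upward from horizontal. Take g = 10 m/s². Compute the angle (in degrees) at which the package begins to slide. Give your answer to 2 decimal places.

10.76°

At the threshold of sliding, static friction is at its maximum μ_s N and exactly balances the weight component along the incline: mg sin θ = μ_s mg cos θ.
Hence tan θ = μ_s = 0.19, so θ = arctan(0.19) = 10.7580°.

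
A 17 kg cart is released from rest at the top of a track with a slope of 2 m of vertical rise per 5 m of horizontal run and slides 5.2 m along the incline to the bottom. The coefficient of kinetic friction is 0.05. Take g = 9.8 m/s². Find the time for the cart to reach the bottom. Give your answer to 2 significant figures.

1.8 s

The weight component along the incline is mg sin 21.80° = 61.874 N and the normal force is N = mg cos 21.80° = 154.684 N.
Friction up the slope is f = μN = 0.05 × 154.684 = 7.734 N, so the net downslope force is 61.874 − 7.734 = 54.140 N and a = 54.140 / 17 = 3.1847 m/s².
Starting from rest, L = ½at², so t = √(2L/a) = √(2 × 5.2 / 3.1847) = 1.8071 s.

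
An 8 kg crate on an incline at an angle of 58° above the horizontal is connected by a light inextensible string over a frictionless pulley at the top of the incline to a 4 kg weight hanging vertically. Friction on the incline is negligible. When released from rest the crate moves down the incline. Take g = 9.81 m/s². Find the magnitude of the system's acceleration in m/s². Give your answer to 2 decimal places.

2.28 m/s²

For the crate on the incline: the weight component along the slope is m₁g sin 58° = 8 × 9.81 × 0.8480 = 66.551 N and the normal force is N = m₁g cos 58° = 41.588 N.
Newton's second law for the crate (down-slope positive): 66.551 − T = 8 a. For the hanging weight (upward positive): T − 4 × 9.81 = 4 a.
Adding the two equations eliminates T: 27.311 = 12 a, so a = 2.2759 m/s².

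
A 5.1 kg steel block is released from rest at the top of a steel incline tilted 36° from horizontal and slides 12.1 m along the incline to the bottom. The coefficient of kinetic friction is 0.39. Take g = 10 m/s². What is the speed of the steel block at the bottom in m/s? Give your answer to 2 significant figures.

8.1 m/s

The weight component along the incline is mg sin 36° = 29.977 N and the normal force is N = mg cos 36° = 41.260 N.
Friction up the slope is f = μN = 0.39 × 41.260 = 16.091 N, so the net downslope force is 29.977 − 16.091 = 13.886 N and a = 13.886 / 5.1 = 2.7227 m/s².
Starting from rest over a distance of 12.1 m, v² = 2aL = 2 × 2.7227 × 12.1 = 65.8893, so v = 8.1172 m/s.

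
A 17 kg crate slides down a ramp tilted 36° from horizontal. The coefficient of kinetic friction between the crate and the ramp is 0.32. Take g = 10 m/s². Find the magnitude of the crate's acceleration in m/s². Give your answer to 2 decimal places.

Resolving the weight along the incline: the component pulling the crate down the slope is mg sin 36° = 17 × 10 × 0.5878 = 99.926 N, and the normal force is N = mg cos 36° = 17 × 10 × 0.8090 = 137.530 N.
Kinetic friction acts up the slope with magnitude f = μN = 0.32 × 137.530 = 44.010 N.
Net force along the incline is 99.926 − 44.010 = 55.916 N, so a = 55.916 / 17 = 3.2892 m/s².

3.29 m/s²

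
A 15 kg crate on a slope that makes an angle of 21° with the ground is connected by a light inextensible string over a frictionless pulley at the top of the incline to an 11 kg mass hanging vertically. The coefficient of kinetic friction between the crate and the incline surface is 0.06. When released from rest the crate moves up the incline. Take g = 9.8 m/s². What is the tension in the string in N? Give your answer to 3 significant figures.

For the crate on the incline: the weight component along the slope is m₁g sin 21° = 15 × 9.8 × 0.3584 = 52.685 N and the normal force is N = m₁g cos 21° = 137.236 N.
Kinetic friction opposes the crate's motion up the incline: f = μN = 0.06 × 137.236 = 8.234 N acting down the slope.
Newton's second law for the crate (up-slope positive): T − 52.685 − 8.234 = 15 a. For the hanging mass (downward positive): 11 × 9.8 − T = 11 a.
Adding the two equations eliminates T: 46.881 = 26 a, so a = 1.8031 m/s².
Then from the hanging mass's equation, T = 11 × (9.8 − 1.8031) = 87.966 N.

88.0 N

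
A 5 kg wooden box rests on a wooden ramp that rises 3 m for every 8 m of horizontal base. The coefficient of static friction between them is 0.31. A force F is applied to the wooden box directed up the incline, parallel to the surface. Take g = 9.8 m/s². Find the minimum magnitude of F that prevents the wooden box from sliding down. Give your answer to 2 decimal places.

2.98 N

The normal force is N = mg cos 20.56° = 45.880 N. With F at its minimum the wooden box is on the verge of sliding down, so static friction is at its maximum μ_s N = 0.31 × 45.880 = 14.223 N and acts up the slope.
Equilibrium along the incline: F + μ_s N = mg sin 20.56°, so F = 17.205 − 14.223 = 2.982 N.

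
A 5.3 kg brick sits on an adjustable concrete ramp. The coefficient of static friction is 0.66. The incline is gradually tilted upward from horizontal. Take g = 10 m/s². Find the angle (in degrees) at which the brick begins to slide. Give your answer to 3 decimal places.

At the threshold of sliding, static friction is at its maximum μ_s N and exactly balances the weight component along the incline: mg sin θ = μ_s mg cos θ.
Hence tan θ = μ_s = 0.66, so θ = arctan(0.66) = 33.4248°.

33.425°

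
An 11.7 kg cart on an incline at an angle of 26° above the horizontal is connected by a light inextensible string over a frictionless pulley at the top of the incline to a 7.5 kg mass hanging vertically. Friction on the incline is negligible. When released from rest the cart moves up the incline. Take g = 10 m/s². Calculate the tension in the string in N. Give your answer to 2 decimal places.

65.74 N

For the cart on the incline: the weight component along the slope is m₁g sin 26° = 11.7 × 10 × 0.4384 = 51.293 N and the normal force is N = m₁g cos 26° = 105.159 N.
Newton's second law for the cart (up-slope positive): T − 51.293 = 11.7 a. For the hanging mass (downward positive): 7.5 × 10 − T = 7.5 a.
Adding the two equations eliminates T: 23.707 = 19.2 a, so a = 1.2347 m/s².
Then from the hanging mass's equation, T = 7.5 × (10 − 1.2347) = 65.740 N.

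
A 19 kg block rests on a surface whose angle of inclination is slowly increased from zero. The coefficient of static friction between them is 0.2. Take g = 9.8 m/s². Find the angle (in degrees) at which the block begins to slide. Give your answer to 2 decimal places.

11.31°

At the threshold of sliding, static friction is at its maximum μ_s N and exactly balances the weight component along the incline: mg sin θ = μ_s mg cos θ.
Hence tan θ = μ_s = 0.2, so θ = arctan(0.2) = 11.3099°.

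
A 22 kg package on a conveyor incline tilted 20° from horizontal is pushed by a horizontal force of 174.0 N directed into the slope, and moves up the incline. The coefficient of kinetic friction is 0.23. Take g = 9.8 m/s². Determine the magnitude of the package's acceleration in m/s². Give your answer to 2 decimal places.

The horizontal push has components F cos 20° = 174.0 × 0.9397 = 163.508 N up the incline and F sin 20° = 174.0 × 0.3420 = 59.508 N pressing into the surface.
The normal force is therefore N = mg cos 20° + F sin 20° = 202.599 + 59.508 = 262.107 N, and kinetic friction down the slope is μN = 0.23 × 262.107 = 60.285 N.
Along the incline: F cos 20° − mg sin 20° − μN = ma, so 163.508 − 73.735 − 60.285 = 22 a, giving a = 1.3404 m/s².

1.34 m/s²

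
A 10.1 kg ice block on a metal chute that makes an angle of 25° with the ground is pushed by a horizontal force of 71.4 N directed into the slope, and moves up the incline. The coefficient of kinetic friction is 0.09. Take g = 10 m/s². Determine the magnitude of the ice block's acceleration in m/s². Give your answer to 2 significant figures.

The horizontal push has components F cos 25° = 71.4 × 0.9063 = 64.710 N up the incline and F sin 25° = 71.4 × 0.4226 = 30.174 N pressing into the surface.
The normal force is therefore N = mg cos 25° + F sin 25° = 91.536 + 30.174 = 121.710 N, and kinetic friction down the slope is μN = 0.09 × 121.710 = 10.954 N.
Along the incline: F cos 25° − mg sin 25° − μN = ma, so 64.710 − 42.683 − 10.954 = 10.1 a, giving a = 1.0963 m/s².

1.1 m/s²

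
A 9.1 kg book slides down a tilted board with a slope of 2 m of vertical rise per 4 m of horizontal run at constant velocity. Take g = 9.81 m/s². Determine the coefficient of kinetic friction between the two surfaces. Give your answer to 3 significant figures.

0.500

At constant velocity the net force along the incline is zero: mg sin 26.57° = μ mg cos 26.57°.
So μ = tan 26.57° = 0.4472 / 0.8944 = 0.5000.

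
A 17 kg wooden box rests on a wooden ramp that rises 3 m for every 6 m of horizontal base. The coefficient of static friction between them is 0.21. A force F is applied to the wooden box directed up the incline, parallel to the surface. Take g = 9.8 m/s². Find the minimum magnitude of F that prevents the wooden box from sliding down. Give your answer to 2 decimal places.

The normal force is N = mg cos 26.57° = 149.012 N. With F at its minimum the wooden box is on the verge of sliding down, so static friction is at its maximum μ_s N = 0.21 × 149.012 = 31.293 N and acts up the slope.
Equilibrium along the incline: F + μ_s N = mg sin 26.57°, so F = 74.506 − 31.293 = 43.213 N.

43.21 N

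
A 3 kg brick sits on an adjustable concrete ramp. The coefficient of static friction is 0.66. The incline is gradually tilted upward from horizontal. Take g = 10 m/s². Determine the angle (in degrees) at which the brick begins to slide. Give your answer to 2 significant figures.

At the threshold of sliding, static friction is at its maximum μ_s N and exactly balances the weight component along the incline: mg sin θ = μ_s mg cos θ.
Hence tan θ = μ_s = 0.66, so θ = arctan(0.66) = 33.4248°.

33°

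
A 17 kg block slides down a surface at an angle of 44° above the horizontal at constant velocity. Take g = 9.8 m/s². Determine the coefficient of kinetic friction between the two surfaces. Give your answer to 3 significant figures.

0.966

At constant velocity the net force along the incline is zero: mg sin 44° = μ mg cos 44°.
So μ = tan 44° = 0.6947 / 0.7193 = 0.9658.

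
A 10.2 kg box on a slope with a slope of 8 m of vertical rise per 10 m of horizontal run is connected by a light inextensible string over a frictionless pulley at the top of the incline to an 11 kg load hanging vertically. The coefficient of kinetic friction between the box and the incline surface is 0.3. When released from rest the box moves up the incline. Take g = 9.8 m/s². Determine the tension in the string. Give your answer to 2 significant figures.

For the box on the incline: the weight component along the slope is m₁g sin 38.66° = 10.2 × 9.8 × 0.6247 = 62.445 N and the normal force is N = m₁g cos 38.66° = 78.056 N.
Kinetic friction opposes the box's motion up the incline: f = μN = 0.3 × 78.056 = 23.417 N acting down the slope.
Newton's second law for the box (up-slope positive): T − 62.445 − 23.417 = 10.2 a. For the hanging load (downward positive): 11 × 9.8 − T = 11 a.
Adding the two equations eliminates T: 21.938 = 21.2 a, so a = 1.0348 m/s².
Then from the hanging load's equation, T = 11 × (9.8 − 1.0348) = 96.417 N.

96 N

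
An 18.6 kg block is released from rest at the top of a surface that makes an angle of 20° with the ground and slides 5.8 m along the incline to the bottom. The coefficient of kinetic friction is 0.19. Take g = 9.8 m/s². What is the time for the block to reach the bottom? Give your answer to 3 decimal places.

The weight component along the incline is mg sin 20° = 62.343 N and the normal force is N = mg cos 20° = 171.287 N.
Friction up the slope is f = μN = 0.19 × 171.287 = 32.545 N, so the net downslope force is 62.343 − 32.545 = 29.798 N and a = 29.798 / 18.6 = 1.6020 m/s².
Starting from rest, L = ½at², so t = √(2L/a) = √(2 × 5.8 / 1.6020) = 2.6909 s.

2.691 s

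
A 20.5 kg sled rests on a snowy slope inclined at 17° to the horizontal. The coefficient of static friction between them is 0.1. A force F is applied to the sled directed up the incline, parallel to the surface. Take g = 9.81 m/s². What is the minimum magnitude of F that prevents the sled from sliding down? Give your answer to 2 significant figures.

40 N

The normal force is N = mg cos 17° = 192.318 N. With F at its minimum the sled is on the verge of sliding down, so static friction is at its maximum μ_s N = 0.1 × 192.318 = 19.232 N and acts up the slope.
Equilibrium along the incline: F + μ_s N = mg sin 17°, so F = 58.797 − 19.232 = 39.565 N.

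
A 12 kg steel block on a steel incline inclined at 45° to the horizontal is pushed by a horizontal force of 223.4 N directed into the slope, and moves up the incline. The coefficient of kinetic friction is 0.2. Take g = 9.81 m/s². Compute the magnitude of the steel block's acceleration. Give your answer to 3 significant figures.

2.21 m/s²

The horizontal push has components F cos 45° = 223.4 × 0.7071 = 157.966 N up the incline and F sin 45° = 223.4 × 0.7071 = 157.966 N pressing into the surface.
The normal force is therefore N = mg cos 45° + F sin 45° = 83.240 + 157.966 = 241.206 N, and kinetic friction down the slope is μN = 0.2 × 241.206 = 48.241 N.
Along the incline: F cos 45° − mg sin 45° − μN = ma, so 157.966 − 83.240 − 48.241 = 12 a, giving a = 2.2071 m/s².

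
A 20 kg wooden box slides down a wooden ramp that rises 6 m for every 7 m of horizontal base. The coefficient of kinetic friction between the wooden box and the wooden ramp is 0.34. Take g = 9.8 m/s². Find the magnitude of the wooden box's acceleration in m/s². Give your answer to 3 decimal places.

Resolving the weight along the incline: the component pulling the wooden box down the slope is mg sin 40.60° = 20 × 9.8 × 0.6508 = 127.557 N, and the normal force is N = mg cos 40.60° = 20 × 9.8 × 0.7593 = 148.823 N.
Kinetic friction acts up the slope with magnitude f = μN = 0.34 × 148.823 = 50.600 N.
Net force along the incline is 127.557 − 50.600 = 76.957 N, so a = 76.957 / 20 = 3.8478 m/s².

3.848 m/s²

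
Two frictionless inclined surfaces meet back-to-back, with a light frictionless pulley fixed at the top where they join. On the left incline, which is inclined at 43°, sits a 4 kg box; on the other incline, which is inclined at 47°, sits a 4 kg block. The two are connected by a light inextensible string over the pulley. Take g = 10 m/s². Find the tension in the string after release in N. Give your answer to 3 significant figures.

Resolve each weight along its own incline: the 4 kg mass has component 4 × 10 × sin 43° = 27.280 N down its slope, and the 4 kg mass has 4 × 10 × sin 47° = 29.254 N down its slope.
The 4 kg side's 29.254 N exceeds the other side's 27.280 N, so that mass slides down and the 4 kg mass slides up. Taking that direction as positive, Newton's second law for the whole system gives 29.254 − 27.280 = (4 + 4) a, so a = 1.974 / 8 = 0.2467 m/s².
For the 4 kg mass (up-slope positive): T − 27.280 = 4 × 0.2467, so T = 28.267 N.

28.3 N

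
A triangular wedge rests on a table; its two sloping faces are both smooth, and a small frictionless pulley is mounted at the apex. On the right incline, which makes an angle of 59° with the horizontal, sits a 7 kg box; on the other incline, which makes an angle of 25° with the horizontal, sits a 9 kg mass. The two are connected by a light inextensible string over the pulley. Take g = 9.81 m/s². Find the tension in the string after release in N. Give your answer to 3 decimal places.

49.434 N

Resolve each weight along its own incline: the 7 kg mass has component 7 × 9.81 × sin 59° = 58.862 N down its slope, and the 9 kg mass has 9 × 9.81 × sin 25° = 37.313 N down its slope.
The 7 kg side's 58.862 N exceeds the other side's 37.313 N, so that mass slides down and the 9 kg mass slides up. Taking that direction as positive, Newton's second law for the whole system gives 58.862 − 37.313 = (7 + 9) a, so a = 21.549 / 16 = 1.3468 m/s².
For the 9 kg mass (up-slope positive): T − 37.313 = 9 × 1.3468, so T = 49.434 N.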